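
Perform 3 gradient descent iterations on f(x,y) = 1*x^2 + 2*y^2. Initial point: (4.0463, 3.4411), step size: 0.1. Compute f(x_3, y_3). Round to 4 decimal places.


Gradient descent on f(x,y) = 1*x^2 + 2*y^2.
Starting point: (4.0463, 3.4411), alpha = 0.1
Step 1: grad_x = 2*1*4.0463 = 8.0926, grad_y = 2*2*3.4411 = 13.7644
  x_1 = 4.0463 - 0.1*8.0926 = 3.237
  y_1 = 3.4411 - 0.1*13.7644 = 2.0647
Step 2: grad_x = 2*1*3.237 = 6.4741, grad_y = 2*2*2.0647 = 8.2586
  x_2 = 3.237 - 0.1*6.4741 = 2.5896
  y_2 = 2.0647 - 0.1*8.2586 = 1.2388
Step 3: grad_x = 2*1*2.5896 = 5.1793, grad_y = 2*2*1.2388 = 4.9552
  x_3 = 2.5896 - 0.1*5.1793 = 2.0717
  y_3 = 1.2388 - 0.1*4.9552 = 0.7433
f(2.0717, 0.7433) = 1*2.0717^2 + 2*0.7433^2 = 5.3969


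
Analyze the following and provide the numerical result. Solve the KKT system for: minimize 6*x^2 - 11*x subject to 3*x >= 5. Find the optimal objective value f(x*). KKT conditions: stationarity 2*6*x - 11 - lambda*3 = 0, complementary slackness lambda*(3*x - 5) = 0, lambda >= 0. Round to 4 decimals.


Step 1: Try lambda = 0 (constraint inactive).
x_unc = 11/(2*6) = 0.9167
Check: 3*0.9167 = 2.7501 < 5 -- violated!
Step 2: Constraint must be active: 3*x = 5
x* = 5/3 = 1.6667 (rounded; the exact value 5/3 is used below)
lambda = (2*6*(5/3) - 11)/3 = 3.0
Step 3: Compute optimal value.
f(x*) = 6*(5/3)^2 - 11*(5/3) = -1.6667


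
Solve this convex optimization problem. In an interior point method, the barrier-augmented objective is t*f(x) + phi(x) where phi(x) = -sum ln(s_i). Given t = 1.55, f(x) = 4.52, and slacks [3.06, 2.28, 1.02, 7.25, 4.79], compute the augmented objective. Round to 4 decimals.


Step 1: Compute log-barrier.
ln values: [1.1184, 0.8242, 0.0198, 1.981, 1.5665]
phi = -(1.1184 + 0.8242 + 0.0198 + 1.981 + 1.5665) = -5.5099
Step 2: Compute augmented objective.
t*f(x) = 1.55*4.52 = 7.006
Total = 7.006 - 5.5099 = 1.4961


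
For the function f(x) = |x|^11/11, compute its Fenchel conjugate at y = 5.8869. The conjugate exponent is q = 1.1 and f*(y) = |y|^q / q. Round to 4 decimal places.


The conjugate exponent q satisfies 1/p + 1/q = 1.
p = 11, so q = 11/(11 - 1) = 1.1
|y|^q = 5.8869^1.1 = 7.0287
f*(5.8869) = 7.0287 / 1.1 = 6.3897


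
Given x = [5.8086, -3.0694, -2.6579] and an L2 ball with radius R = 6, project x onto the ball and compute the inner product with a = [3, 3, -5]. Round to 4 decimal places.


Step 1: Compute ||x|| (intermediates to 6 decimals).
||x|| = sqrt(5.8086^2 + (-3.0694)^2 + (-2.6579)^2) = 7.086994
Step 2: Project.
Since ||x|| > R, scale = R/||x|| = 6/7.086994 = 0.846621, proj(x) = scale * x
proj(x) = [4.917683, -2.598618, -2.250234]
Step 3: Dot product.
a^T * proj(x) = 3*4.917683 + 3*(-2.598618) - 5*(-2.250234) = 18.2084


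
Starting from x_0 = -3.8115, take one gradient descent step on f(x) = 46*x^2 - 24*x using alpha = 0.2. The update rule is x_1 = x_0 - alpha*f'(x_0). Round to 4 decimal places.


We compute the gradient at x_0 and apply the update.
f'(x) = 92*x - 24
f'(-3.8115) = 92*-3.8115 - 24 = -374.658
x_1 = -3.8115 - 0.2*-374.658 = 71.1201


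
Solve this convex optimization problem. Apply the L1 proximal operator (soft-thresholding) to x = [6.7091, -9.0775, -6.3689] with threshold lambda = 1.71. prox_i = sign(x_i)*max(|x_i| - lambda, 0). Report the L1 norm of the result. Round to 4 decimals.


Soft-thresholding with lambda = 1.71:
prox(6.7091) = sign(6.7091)*max(|6.7091| - 1.71, 0) = 4.9991
prox(-9.0775) = sign(-9.0775)*max(|-9.0775| - 1.71, 0) = -7.3675
prox(-6.3689) = sign(-6.3689)*max(|-6.3689| - 1.71, 0) = -4.6589
prox(x) = [4.9991, -7.3675, -4.6589]
||prox(x)||_1 = 4.9991 + 7.3675 + 4.6589 = 17.0255


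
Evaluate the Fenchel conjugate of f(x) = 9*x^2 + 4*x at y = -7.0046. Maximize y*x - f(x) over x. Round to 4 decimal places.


f*(y) = sup_x {y*x - a*x^2 - b*x} = sup_x {(y-b)*x - a*x^2}
FOC: (y - b) - 2a*x = 0 => x* = (y - b)/(2a)
x* = (-7.0046 - 4)/(2*9) = -0.6114
f*(-7.0046) = (y-b)^2/(4a) = (-7.0046 - 4)^2/(4*9)
= 121.1012/36 = 3.3639


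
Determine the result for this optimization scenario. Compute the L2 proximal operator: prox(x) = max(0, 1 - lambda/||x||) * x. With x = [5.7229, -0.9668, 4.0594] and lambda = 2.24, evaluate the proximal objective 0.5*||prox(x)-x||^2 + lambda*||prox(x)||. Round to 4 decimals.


Step 1: Compute ||x||.
||x|| = 7.0827
Step 2: Compute scaling factor.
scale = max(0, 1 - 2.24/7.0827) = 0.6837
Step 3: prox(x) = [3.913, -0.661, 2.7756]
||prox(x)|| = 4.8427
Step 4: Proximal objective.
0.5*||prox-x||^2 = 2.5088
lambda*||prox|| = 10.8476
Total = 13.3565


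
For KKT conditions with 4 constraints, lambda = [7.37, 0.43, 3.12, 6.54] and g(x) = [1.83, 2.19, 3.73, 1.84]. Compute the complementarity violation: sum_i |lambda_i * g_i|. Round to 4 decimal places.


KKT complementary slackness check:
lambda_1 * g_1 = 7.37 * 1.83 = 13.4871
lambda_2 * g_2 = 0.43 * 2.19 = 0.9417
lambda_3 * g_3 = 3.12 * 3.73 = 11.6376
lambda_4 * g_4 = 6.54 * 1.84 = 12.0336
Total violation = 13.4871 + 0.9417 + 11.6376 + 12.0336 = 38.1


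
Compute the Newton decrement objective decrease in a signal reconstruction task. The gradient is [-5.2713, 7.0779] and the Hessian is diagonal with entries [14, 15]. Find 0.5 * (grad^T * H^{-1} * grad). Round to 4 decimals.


Step 1: H is diagonal, so H^(-1) * g = [-0.3765, 0.4719].
Step 2: g^T H^(-1) g = sum_i g_i^2 / H_ii
  = (-5.2713)^2/14 + (7.0779)^2/15
  = 1.9848 + 3.3398 = 5.3245
Step 3: Objective decrease = 0.5 * g^T H^(-1) g = 2.6623


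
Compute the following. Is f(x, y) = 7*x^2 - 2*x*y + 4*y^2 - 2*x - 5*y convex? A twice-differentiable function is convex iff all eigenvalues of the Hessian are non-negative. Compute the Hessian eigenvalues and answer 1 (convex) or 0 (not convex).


The Hessian of f(x,y) = 7*x^2 - 2*x*y + 4*y^2 - 2*x - 5*y is:
H = [[14, -2], [-2, 8]]
Trace = 14 + 8 = 22
Determinant = 14*8 - (-2)^2 = 108
Discriminant = (22)^2 - 4*108 = 52.0
Eigenvalues: lambda_1 = 7.3944, lambda_2 = 14.6056
The function is convex.

1


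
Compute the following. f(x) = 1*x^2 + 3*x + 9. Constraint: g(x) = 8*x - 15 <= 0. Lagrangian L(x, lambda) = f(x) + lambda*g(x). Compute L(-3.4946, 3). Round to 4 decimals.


Step 1: Evaluate f(x).
f(-3.4946) = 1*(-3.4946)^2 + 3*(-3.4946) + 9 = 10.7284
Step 2: Evaluate g(x).
g(-3.4946) = 8*-3.4946 - 15 = -42.9568
Step 3: Compute Lagrangian.
L = 10.7284 + 3*-42.9568 = -118.142


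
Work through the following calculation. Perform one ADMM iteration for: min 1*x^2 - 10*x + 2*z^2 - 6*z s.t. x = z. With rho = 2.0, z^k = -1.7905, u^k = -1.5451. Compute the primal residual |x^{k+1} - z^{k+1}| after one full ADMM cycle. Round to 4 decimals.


ADMM iteration with rho = 2.0, z^k = -1.7905, u^k = -1.5451
Step 1: x-update.
Minimize 1*x^2 - 10*x + (2.0/2)*(x + 1.7905 - 1.5451)^2
FOC: (2*1 + 2.0)*x = 10 + 2.0*(-1.7905 + 1.5451)
x^{k+1} = 2.3773
Step 2: z-update.
Minimize 2*z^2 - 6*z + (2.0/2)*(2.3773 - z - 1.5451)^2
FOC: (2*2 + 2.0)*z = 6 + 2.0*(2.3773 - 1.5451)
z^{k+1} = 1.2774
Step 3: u-update.
u^{k+1} = -1.5451 + 2.3773 - 1.2774 = -0.4452
Step 4: Primal residual = |2.3773 - 1.2774| = 1.0999


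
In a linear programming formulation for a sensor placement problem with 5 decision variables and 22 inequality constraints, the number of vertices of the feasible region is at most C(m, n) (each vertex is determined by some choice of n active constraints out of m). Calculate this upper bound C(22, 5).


Each vertex corresponds to some choice of n active constraints out of m, so the number of vertices is at most C(m, n) = m! / (n!(m-n)!).
m = 22, n = 5
Numerator: 22 * 21 * 20 * 19 * 18
Denominator: 5! = 120
C(22, 5) = 26334


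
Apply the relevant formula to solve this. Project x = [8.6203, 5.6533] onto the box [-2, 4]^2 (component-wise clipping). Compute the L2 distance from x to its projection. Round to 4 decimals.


Project each component onto [-2, 4].
clip(8.6203) = 4.0, clip(5.6533) = 4.0
Projection = [4.0, 4.0]
Squared diffs: [21.3472, 2.7334]
Distance = sqrt(24.0806) = 4.9072


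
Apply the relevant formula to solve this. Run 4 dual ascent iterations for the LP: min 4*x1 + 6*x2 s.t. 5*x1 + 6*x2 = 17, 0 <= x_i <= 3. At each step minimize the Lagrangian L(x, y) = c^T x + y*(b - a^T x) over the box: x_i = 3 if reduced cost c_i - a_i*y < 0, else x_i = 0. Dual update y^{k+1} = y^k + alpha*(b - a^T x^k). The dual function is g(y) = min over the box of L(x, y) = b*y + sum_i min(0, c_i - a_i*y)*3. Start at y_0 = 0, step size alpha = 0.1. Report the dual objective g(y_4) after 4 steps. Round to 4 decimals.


Dual ascent for LP: min 4*x1 + 6*x2, 5*x1 + 6*x2 = 17, 0 <= x_i <= 3
Step 1: y^k = 0.0, reduced costs: (4.0, 6.0)
  x^k = (0.0, 0.0), subgradient = b - a^T x = 17.0
  y^{k+1} = 0.0 + 0.1*17.0 = 1.7
Step 2: y^k = 1.7, reduced costs: (-4.5, -4.2)
  x^k = (3.0, 3.0), subgradient = b - a^T x = -16.0
  y^{k+1} = 1.7 + 0.1*-16.0 = 0.1
Step 3: y^k = 0.1, reduced costs: (3.5, 5.4)
  x^k = (0.0, 0.0), subgradient = b - a^T x = 17.0
  y^{k+1} = 0.1 + 0.1*17.0 = 1.8
Step 4: y^k = 1.8, reduced costs: (-5.0, -4.8)
  x^k = (3.0, 3.0), subgradient = b - a^T x = -16.0
  y^{k+1} = 1.8 + 0.1*-16.0 = 0.2
Dual objective at y_4 = 0.2: reduced costs (3.0, 4.8), box minimizer x = (0.0, 0.0)
g(y_4) = b*y + (c1 - a1*y)*x1 + (c2 - a2*y)*x2 = 17*0.2 + 3.0*0.0 + 4.8*0.0 = 3.4 + 0.0 + 0.0 = 3.4


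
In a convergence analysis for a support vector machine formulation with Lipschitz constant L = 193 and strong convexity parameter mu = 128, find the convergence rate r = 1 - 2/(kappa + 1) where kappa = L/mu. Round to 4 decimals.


Step 1: Compute the condition number.
kappa = L/mu = 193/128 = 1.5078
Step 2: Compute the convergence rate.
r = 1 - 2/(kappa + 1) = 1 - 2*mu/(L + mu) = (L - mu)/(L + mu) = 65/321 = 0.2025


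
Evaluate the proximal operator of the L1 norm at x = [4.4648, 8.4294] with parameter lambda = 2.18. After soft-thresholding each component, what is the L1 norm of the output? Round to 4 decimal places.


Soft-thresholding with lambda = 2.18:
prox(4.4648) = sign(4.4648)*max(|4.4648| - 2.18, 0) = 2.2848
prox(8.4294) = sign(8.4294)*max(|8.4294| - 2.18, 0) = 6.2494
prox(x) = [2.2848, 6.2494]
||prox(x)||_1 = 2.2848 + 6.2494 = 8.5342


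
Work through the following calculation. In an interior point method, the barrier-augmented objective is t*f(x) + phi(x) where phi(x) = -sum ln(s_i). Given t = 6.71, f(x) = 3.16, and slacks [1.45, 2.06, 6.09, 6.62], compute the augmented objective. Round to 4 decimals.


Step 1: Compute log-barrier.
ln values: [0.3716, 0.7227, 1.8066, 1.8901]
phi = -(0.3716 + 0.7227 + 1.8066 + 1.8901) = -4.791
Step 2: Compute augmented objective.
t*f(x) = 6.71*3.16 = 21.2036
Total = 21.2036 - 4.791 = 16.4126


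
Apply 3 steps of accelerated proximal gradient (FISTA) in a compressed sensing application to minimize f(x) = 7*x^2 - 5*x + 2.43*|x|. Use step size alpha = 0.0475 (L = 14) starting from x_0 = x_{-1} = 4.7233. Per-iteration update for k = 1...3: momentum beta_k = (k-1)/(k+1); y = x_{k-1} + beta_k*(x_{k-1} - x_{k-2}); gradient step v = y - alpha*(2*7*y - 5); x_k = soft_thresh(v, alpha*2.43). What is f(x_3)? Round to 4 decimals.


FISTA on f(x) = 7*x^2 - 5*x + 2.43*|x|
L = 14, alpha = 0.0475
Iteration 1: beta = 0.0, y = 4.7233 + 0.0*(4.7233 - 4.7233) = 4.7233
  grad(y) = 61.1262, v = y - alpha*grad = 1.8198
  prox(v) = soft_thresh(1.8198, 0.1154) = 1.7044
Iteration 2: beta = 0.3333, y = 1.7044 + 0.3333*(1.7044 - 4.7233) = 0.6981
  grad(y) = 4.773, v = y - alpha*grad = 0.4714
  prox(v) = soft_thresh(0.4714, 0.1154) = 0.3559
Iteration 3: beta = 0.5, y = 0.3559 + 0.5*(0.3559 - 1.7044) = -0.3183
  grad(y) = -9.4561, v = y - alpha*grad = 0.1309
  prox(v) = soft_thresh(0.1309, 0.1154) = 0.0154
f(x_3) = 7*0.0154^2 - 5*0.0154 + 2.43*|0.0154| = -0.038


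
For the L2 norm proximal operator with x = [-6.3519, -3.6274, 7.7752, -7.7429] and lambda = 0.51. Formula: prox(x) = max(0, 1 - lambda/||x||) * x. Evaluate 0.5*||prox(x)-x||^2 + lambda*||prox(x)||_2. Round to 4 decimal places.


Step 1: Compute ||x||.
||x|| = 13.1875
Step 2: Compute scaling factor.
scale = max(0, 1 - 0.51/13.1875) = 0.9613
Step 3: prox(x) = [-6.1063, -3.4871, 7.4745, -7.4435]
||prox(x)|| = 12.6775
Step 4: Proximal objective.
0.5*||prox-x||^2 = 0.1301
lambda*||prox|| = 6.4655
Total = 6.5956


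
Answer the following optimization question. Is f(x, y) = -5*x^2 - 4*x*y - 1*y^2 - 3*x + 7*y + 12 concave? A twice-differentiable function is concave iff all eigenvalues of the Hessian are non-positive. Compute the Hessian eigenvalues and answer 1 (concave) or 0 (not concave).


The Hessian of f(x,y) = -5*x^2 - 4*x*y - 1*y^2 - 3*x + 7*y + 12 is:
H = [[-10, -4], [-4, -2]]
Trace = -10 - 2 = -12
Determinant = -10*-2 - (-4)^2 = 4
Discriminant = (-12)^2 - 4*4 = 128.0
Eigenvalues: lambda_1 = -11.6569, lambda_2 = -0.3431
The function is concave.

1


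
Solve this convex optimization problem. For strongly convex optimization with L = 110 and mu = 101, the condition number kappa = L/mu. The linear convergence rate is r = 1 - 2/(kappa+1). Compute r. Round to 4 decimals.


Step 1: Compute the condition number.
kappa = L/mu = 110/101 = 1.0891
Step 2: Compute the convergence rate.
r = 1 - 2/(kappa + 1) = 1 - 2*mu/(L + mu) = (L - mu)/(L + mu) = 9/211 = 0.0427


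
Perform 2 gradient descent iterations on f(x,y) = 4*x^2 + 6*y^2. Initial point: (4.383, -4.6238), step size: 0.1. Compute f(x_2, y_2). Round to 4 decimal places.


Gradient descent on f(x,y) = 4*x^2 + 6*y^2.
Starting point: (4.383, -4.6238), alpha = 0.1
Step 1: grad_x = 2*4*4.383 = 35.064, grad_y = 2*6*-4.6238 = -55.4856
  x_1 = 4.383 - 0.1*35.064 = 0.8766
  y_1 = -4.6238 - 0.1*-55.4856 = 0.9248
Step 2: grad_x = 2*4*0.8766 = 7.0128, grad_y = 2*6*0.9248 = 11.0971
  x_2 = 0.8766 - 0.1*7.0128 = 0.1753
  y_2 = 0.9248 - 0.1*11.0971 = -0.185
f(0.1753, -0.185) = 4*0.1753^2 + 6*(-0.185)^2 = 0.3282


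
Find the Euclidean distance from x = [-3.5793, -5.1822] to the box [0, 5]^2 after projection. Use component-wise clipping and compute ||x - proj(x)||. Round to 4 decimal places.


Project each component onto [0, 5].
clip(-3.5793) = 0.0, clip(-5.1822) = 0.0
Projection = [0.0, 0.0]
Squared diffs: [12.8114, 26.8552]
Distance = sqrt(39.6666) = 6.2981


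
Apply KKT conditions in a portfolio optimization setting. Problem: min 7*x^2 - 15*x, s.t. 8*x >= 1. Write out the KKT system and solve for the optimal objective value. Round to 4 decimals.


Step 1: Try lambda = 0 (constraint inactive).
Stationarity: 2*7*x - 15 = 0
x* = 15/(2*7) = 15/14 = 1.0714 (rounded; the exact value 15/14 is used below)
Check constraint: 8*1.0714 = 8.5712 >= 1 -- satisfied.
Step 2: Compute optimal value.
f(x*) = 7*(15/14)^2 - 15*(15/14) = -8.0357


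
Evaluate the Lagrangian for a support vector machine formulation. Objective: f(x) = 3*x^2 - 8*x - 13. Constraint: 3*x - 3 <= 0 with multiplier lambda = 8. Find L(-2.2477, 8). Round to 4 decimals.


Step 1: Evaluate f(x).
f(-2.2477) = 3*(-2.2477)^2 - 8*(-2.2477) - 13 = 20.1381
Step 2: Evaluate g(x).
g(-2.2477) = 3*-2.2477 - 3 = -9.7431
Step 3: Compute Lagrangian.
L = 20.1381 + 8*-9.7431 = -57.8067


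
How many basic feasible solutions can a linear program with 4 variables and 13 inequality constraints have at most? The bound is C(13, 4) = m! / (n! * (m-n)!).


Each vertex corresponds to some choice of n active constraints out of m, so the number of vertices is at most C(m, n) = m! / (n!(m-n)!).
m = 13, n = 4
Numerator: 13 * 12 * 11 * 10
Denominator: 4! = 24
C(13, 4) = 715


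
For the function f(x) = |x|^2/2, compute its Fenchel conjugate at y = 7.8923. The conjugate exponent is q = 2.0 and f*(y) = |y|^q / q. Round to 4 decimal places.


The conjugate exponent q satisfies 1/p + 1/q = 1.
p = 2, so q = 2/(2 - 1) = 2.0
|y|^q = 7.8923^2.0 = 62.2884
f*(7.8923) = 62.2884 / 2.0 = 31.1442


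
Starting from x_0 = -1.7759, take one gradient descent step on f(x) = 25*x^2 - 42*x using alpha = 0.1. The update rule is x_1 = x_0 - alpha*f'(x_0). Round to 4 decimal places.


We compute the gradient at x_0 and apply the update.
f'(x) = 50*x - 42
f'(-1.7759) = 50*-1.7759 - 42 = -130.795
x_1 = -1.7759 - 0.1*-130.795 = 11.3036


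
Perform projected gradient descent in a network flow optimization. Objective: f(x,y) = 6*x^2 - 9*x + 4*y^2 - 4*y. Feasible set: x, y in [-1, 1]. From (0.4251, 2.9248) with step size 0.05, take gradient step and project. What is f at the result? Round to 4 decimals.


Step 1: Compute gradient at (0.4251, 2.9248).
grad_x = 2*6*0.4251 - 9 = -3.8988
grad_y = 2*4*2.9248 - 4 = 19.3984
Step 2: Gradient step.
x_raw = 0.4251 - 0.05*-3.8988 = 0.62
y_raw = 2.9248 - 0.05*19.3984 = 1.9549
Step 3: Project onto [-1, 1].
x_proj = clip(0.62) = 0.62
y_proj = clip(1.9549) = 1.0
Step 4: Evaluate f.
f(0.62, 1.0) = -3.2737


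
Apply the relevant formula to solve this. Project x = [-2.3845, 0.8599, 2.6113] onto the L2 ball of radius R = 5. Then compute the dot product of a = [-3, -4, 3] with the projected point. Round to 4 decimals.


Step 1: Compute ||x|| (intermediates to 6 decimals).
||x|| = sqrt((-2.3845)^2 + 0.8599^2 + 2.6113^2) = 3.639252
Step 2: Project.
Since ||x|| <= R, proj = x (no scaling needed).
proj(x) = [-2.3845, 0.8599, 2.6113]
Step 3: Dot product.
a^T * proj(x) = -3*(-2.3845) - 4*0.8599 + 3*2.6113 = 11.5478


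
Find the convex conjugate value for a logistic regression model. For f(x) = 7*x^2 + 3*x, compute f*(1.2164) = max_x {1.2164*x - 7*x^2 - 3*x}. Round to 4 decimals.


f*(y) = sup_x {y*x - a*x^2 - b*x} = sup_x {(y-b)*x - a*x^2}
FOC: (y - b) - 2a*x = 0 => x* = (y - b)/(2a)
x* = (1.2164 - 3)/(2*7) = -0.1274
f*(1.2164) = (y-b)^2/(4a) = (1.2164 - 3)^2/(4*7)
= 3.1812/28 = 0.1136


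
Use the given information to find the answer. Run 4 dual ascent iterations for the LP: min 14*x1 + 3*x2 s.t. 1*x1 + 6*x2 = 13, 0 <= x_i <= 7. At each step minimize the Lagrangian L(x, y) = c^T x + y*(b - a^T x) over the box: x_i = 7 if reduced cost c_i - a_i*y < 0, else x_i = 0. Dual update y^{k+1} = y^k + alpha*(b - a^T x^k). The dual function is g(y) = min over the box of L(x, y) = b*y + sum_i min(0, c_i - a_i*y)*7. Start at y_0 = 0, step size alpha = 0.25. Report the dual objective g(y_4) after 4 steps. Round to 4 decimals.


Dual ascent for LP: min 14*x1 + 3*x2, 1*x1 + 6*x2 = 13, 0 <= x_i <= 7
Step 1: y^k = 0.0, reduced costs: (14.0, 3.0)
  x^k = (0.0, 0.0), subgradient = b - a^T x = 13.0
  y^{k+1} = 0.0 + 0.25*13.0 = 3.25
Step 2: y^k = 3.25, reduced costs: (10.75, -16.5)
  x^k = (0.0, 7.0), subgradient = b - a^T x = -29.0
  y^{k+1} = 3.25 + 0.25*-29.0 = -4.0
Step 3: y^k = -4.0, reduced costs: (18.0, 27.0)
  x^k = (0.0, 0.0), subgradient = b - a^T x = 13.0
  y^{k+1} = -4.0 + 0.25*13.0 = -0.75
Step 4: y^k = -0.75, reduced costs: (14.75, 7.5)
  x^k = (0.0, 0.0), subgradient = b - a^T x = 13.0
  y^{k+1} = -0.75 + 0.25*13.0 = 2.5
Dual objective at y_4 = 2.5: reduced costs (11.5, -12.0), box minimizer x = (0.0, 7.0)
g(y_4) = b*y + (c1 - a1*y)*x1 + (c2 - a2*y)*x2 = 13*2.5 + 11.5*0.0 + (-12.0)*7.0 = 32.5 + 0.0 - 84.0 = -51.5


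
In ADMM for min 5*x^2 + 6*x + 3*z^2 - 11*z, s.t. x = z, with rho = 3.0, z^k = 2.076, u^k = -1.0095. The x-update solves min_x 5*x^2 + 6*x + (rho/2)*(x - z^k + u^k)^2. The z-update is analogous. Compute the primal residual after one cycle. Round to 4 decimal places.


ADMM iteration with rho = 3.0, z^k = 2.076, u^k = -1.0095
Step 1: x-update.
Minimize 5*x^2 + 6*x + (3.0/2)*(x - 2.076 - 1.0095)^2
FOC: (2*5 + 3.0)*x = -6 + 3.0*(2.076 + 1.0095)
x^{k+1} = 0.2505
Step 2: z-update.
Minimize 3*z^2 - 11*z + (3.0/2)*(0.2505 - z - 1.0095)^2
FOC: (2*3 + 3.0)*z = 11 + 3.0*(0.2505 - 1.0095)
z^{k+1} = 0.9692
Step 3: u-update.
u^{k+1} = -1.0095 + 0.2505 - 0.9692 = -1.7282
Step 4: Primal residual = |0.2505 - 0.9692| = 0.7187


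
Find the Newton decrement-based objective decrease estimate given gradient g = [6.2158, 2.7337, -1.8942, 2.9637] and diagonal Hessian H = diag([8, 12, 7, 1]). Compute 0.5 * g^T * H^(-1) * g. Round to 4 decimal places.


Step 1: H is diagonal, so H^(-1) * g = [0.777, 0.2278, -0.2706, 2.9637].
Step 2: g^T H^(-1) g = sum_i g_i^2 / H_ii
  = (6.2158)^2/8 + (2.7337)^2/12 + (-1.8942)^2/7 + (2.9637)^2/1
  = 4.8295 + 0.6228 + 0.5126 + 8.7835 = 14.7484
Step 3: Objective decrease = 0.5 * g^T H^(-1) g = 7.3742


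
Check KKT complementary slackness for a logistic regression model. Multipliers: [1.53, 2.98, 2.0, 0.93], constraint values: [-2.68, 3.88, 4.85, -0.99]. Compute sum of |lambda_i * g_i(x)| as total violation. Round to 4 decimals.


KKT complementary slackness check:
lambda_1 * g_1 = 1.53 * -2.68 = -4.1004
lambda_2 * g_2 = 2.98 * 3.88 = 11.5624
lambda_3 * g_3 = 2.0 * 4.85 = 9.7
lambda_4 * g_4 = 0.93 * -0.99 = -0.9207
Total violation = 4.1004 + 11.5624 + 9.7 + 0.9207 = 26.2835


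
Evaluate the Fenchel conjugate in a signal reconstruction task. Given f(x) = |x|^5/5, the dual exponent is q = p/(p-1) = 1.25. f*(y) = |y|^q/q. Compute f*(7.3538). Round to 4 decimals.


The conjugate exponent q satisfies 1/p + 1/q = 1.
p = 5, so q = 5/(5 - 1) = 1.25
|y|^q = 7.3538^1.25 = 12.1099
f*(7.3538) = 12.1099 / 1.25 = 9.6879


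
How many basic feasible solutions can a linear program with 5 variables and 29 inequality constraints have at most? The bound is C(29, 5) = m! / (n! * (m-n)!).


Each vertex corresponds to some choice of n active constraints out of m, so the number of vertices is at most C(m, n) = m! / (n!(m-n)!).
m = 29, n = 5
Numerator: 29 * 28 * 27 * 26 * 25
Denominator: 5! = 120
C(29, 5) = 118755


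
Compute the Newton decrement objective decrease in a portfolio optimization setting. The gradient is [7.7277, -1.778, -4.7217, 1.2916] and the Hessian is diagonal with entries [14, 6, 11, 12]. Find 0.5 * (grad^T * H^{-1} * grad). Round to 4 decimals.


Step 1: H is diagonal, so H^(-1) * g = [0.552, -0.2963, -0.4292, 0.1076].
Step 2: g^T H^(-1) g = sum_i g_i^2 / H_ii
  = (7.7277)^2/14 + (-1.778)^2/6 + (-4.7217)^2/11 + (1.2916)^2/12
  = 4.2655 + 0.5269 + 2.0268 + 0.139 = 6.9582
Step 3: Objective decrease = 0.5 * g^T H^(-1) g = 3.4791


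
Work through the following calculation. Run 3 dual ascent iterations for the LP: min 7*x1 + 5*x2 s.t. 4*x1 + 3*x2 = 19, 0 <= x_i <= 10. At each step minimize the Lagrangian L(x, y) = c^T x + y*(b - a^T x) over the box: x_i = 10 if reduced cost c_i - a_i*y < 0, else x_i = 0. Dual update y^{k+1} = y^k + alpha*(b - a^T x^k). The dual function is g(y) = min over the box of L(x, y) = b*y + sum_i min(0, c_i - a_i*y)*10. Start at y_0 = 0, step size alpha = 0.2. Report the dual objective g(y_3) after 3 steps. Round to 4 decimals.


Dual ascent for LP: min 7*x1 + 5*x2, 4*x1 + 3*x2 = 19, 0 <= x_i <= 10
Step 1: y^k = 0.0, reduced costs: (7.0, 5.0)
  x^k = (0.0, 0.0), subgradient = b - a^T x = 19.0
  y^{k+1} = 0.0 + 0.2*19.0 = 3.8
Step 2: y^k = 3.8, reduced costs: (-8.2, -6.4)
  x^k = (10.0, 10.0), subgradient = b - a^T x = -51.0
  y^{k+1} = 3.8 + 0.2*-51.0 = -6.4
Step 3: y^k = -6.4, reduced costs: (32.6, 24.2)
  x^k = (0.0, 0.0), subgradient = b - a^T x = 19.0
  y^{k+1} = -6.4 + 0.2*19.0 = -2.6
Dual objective at y_3 = -2.6: reduced costs (17.4, 12.8), box minimizer x = (0.0, 0.0)
g(y_3) = b*y + (c1 - a1*y)*x1 + (c2 - a2*y)*x2 = 19*(-2.6) + 17.4*0.0 + 12.8*0.0 = -49.4 + 0.0 + 0.0 = -49.4


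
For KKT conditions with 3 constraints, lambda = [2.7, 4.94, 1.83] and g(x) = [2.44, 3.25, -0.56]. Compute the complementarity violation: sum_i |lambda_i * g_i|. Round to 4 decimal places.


KKT complementary slackness check:
lambda_1 * g_1 = 2.7 * 2.44 = 6.588
lambda_2 * g_2 = 4.94 * 3.25 = 16.055
lambda_3 * g_3 = 1.83 * -0.56 = -1.0248
Total violation = 6.588 + 16.055 + 1.0248 = 23.6678


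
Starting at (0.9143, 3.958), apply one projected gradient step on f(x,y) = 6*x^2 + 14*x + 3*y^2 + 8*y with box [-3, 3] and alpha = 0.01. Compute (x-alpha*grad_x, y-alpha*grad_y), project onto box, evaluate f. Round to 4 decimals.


Step 1: Compute gradient at (0.9143, 3.958).
grad_x = 2*6*0.9143 + 14 = 24.9716
grad_y = 2*3*3.958 + 8 = 31.748
Step 2: Gradient step.
x_raw = 0.9143 - 0.01*24.9716 = 0.6646
y_raw = 3.958 - 0.01*31.748 = 3.6405
Step 3: Project onto [-3, 3].
x_proj = clip(0.6646) = 0.6646
y_proj = clip(3.6405) = 3.0
Step 4: Evaluate f.
f(0.6646, 3.0) = 62.9542


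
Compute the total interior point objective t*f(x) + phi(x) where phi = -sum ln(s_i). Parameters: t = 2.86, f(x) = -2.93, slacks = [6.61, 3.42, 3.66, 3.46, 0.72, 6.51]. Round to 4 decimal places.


Step 1: Compute log-barrier.
ln values: [1.8886, 1.2296, 1.2975, 1.2413, -0.3285, 1.8733]
phi = -(1.8886 + 1.2296 + 1.2975 + 1.2413 - 0.3285 + 1.8733) = -7.2018
Step 2: Compute augmented objective.
t*f(x) = 2.86*-2.93 = -8.3798
Total = -8.3798 - 7.2018 = -15.5816


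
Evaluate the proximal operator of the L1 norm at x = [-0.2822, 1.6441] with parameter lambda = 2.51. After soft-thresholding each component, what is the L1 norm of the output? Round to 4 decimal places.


Soft-thresholding with lambda = 2.51:
prox(-0.2822) = sign(-0.2822)*max(|-0.2822| - 2.51, 0) = 0.0
prox(1.6441) = sign(1.6441)*max(|1.6441| - 2.51, 0) = 0.0
prox(x) = [0.0, 0.0]
||prox(x)||_1 = 0.0 + 0.0 = 0.0


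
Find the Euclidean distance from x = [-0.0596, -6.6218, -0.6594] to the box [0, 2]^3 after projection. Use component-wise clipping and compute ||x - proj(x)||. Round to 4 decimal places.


Project each component onto [0, 2].
clip(-0.0596) = 0.0, clip(-6.6218) = 0.0, clip(-0.6594) = 0.0
Projection = [0.0, 0.0, 0.0]
Squared diffs: [0.0036, 43.8482, 0.4348]
Distance = sqrt(44.2866) = 6.6548


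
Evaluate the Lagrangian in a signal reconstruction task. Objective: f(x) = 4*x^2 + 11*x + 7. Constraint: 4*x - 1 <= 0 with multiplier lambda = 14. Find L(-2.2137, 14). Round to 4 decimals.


Step 1: Evaluate f(x).
f(-2.2137) = 4*(-2.2137)^2 + 11*(-2.2137) + 7 = 2.2512
Step 2: Evaluate g(x).
g(-2.2137) = 4*-2.2137 - 1 = -9.8548
Step 3: Compute Lagrangian.
L = 2.2512 + 14*-9.8548 = -135.716


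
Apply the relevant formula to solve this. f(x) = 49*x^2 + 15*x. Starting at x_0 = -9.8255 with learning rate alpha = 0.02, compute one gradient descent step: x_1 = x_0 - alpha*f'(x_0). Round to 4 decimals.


We compute the gradient at x_0 and apply the update.
f'(x) = 98*x + 15
f'(-9.8255) = 98*-9.8255 + 15 = -947.899
x_1 = -9.8255 - 0.02*-947.899 = 9.1325


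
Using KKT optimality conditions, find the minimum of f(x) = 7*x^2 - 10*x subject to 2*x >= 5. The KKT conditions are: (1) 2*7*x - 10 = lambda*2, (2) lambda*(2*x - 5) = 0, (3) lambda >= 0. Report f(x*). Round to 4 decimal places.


Step 1: Try lambda = 0 (constraint inactive).
x_unc = 10/(2*7) = 0.7143
Check: 2*0.7143 = 1.4286 < 5 -- violated!
Step 2: Constraint must be active: 2*x = 5
x* = 5/2 = 2.5
lambda = (2*7*2.5 - 10)/2 = 12.5
Step 3: Compute optimal value.
f(x*) = 7*2.5^2 - 10*2.5 = 18.75


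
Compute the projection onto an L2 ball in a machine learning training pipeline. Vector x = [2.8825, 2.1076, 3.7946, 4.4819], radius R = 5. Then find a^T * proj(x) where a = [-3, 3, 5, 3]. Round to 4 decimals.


Step 1: Compute ||x|| (intermediates to 6 decimals).
||x|| = sqrt(2.8825^2 + 2.1076^2 + 3.7946^2 + 4.4819^2) = 6.872932
Step 2: Project.
Since ||x|| > R, scale = R/||x|| = 5/6.872932 = 0.727492, proj(x) = scale * x
proj(x) = [2.096996, 1.533262, 2.760541, 3.260546]
Step 3: Dot product.
a^T * proj(x) = -3*2.096996 + 3*1.533262 + 5*2.760541 + 3*3.260546 = 21.8931


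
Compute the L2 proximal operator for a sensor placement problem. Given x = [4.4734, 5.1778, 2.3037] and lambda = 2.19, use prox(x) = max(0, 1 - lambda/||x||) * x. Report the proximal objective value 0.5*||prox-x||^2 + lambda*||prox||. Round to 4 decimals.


Step 1: Compute ||x||.
||x|| = 7.22
Step 2: Compute scaling factor.
scale = max(0, 1 - 2.19/7.22) = 0.6967
Step 3: prox(x) = [3.1165, 3.6072, 1.6049]
||prox(x)|| = 5.03
Step 4: Proximal objective.
0.5*||prox-x||^2 = 2.3981
lambda*||prox|| = 11.0157
Total = 13.4137


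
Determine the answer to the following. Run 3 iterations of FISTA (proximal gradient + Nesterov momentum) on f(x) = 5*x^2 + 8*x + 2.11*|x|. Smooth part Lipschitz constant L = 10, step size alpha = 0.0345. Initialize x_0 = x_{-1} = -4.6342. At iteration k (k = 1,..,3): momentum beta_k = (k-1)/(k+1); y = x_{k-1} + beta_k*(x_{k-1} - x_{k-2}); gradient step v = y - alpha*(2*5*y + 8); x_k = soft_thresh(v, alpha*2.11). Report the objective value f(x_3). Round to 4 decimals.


FISTA on f(x) = 5*x^2 + 8*x + 2.11*|x|
L = 10, alpha = 0.0345
Iteration 1: beta = 0.0, y = -4.6342 + 0.0*(-4.6342 + 4.6342) = -4.6342
  grad(y) = -38.342, v = y - alpha*grad = -3.3114
  prox(v) = soft_thresh(-3.3114, 0.0728) = -3.2386
Iteration 2: beta = 0.3333, y = -3.2386 + 0.3333*(-3.2386 + 4.6342) = -2.7734
  grad(y) = -19.7341, v = y - alpha*grad = -2.0926
  prox(v) = soft_thresh(-2.0926, 0.0728) = -2.0198
Iteration 3: beta = 0.5, y = -2.0198 + 0.5*(-2.0198 + 3.2386) = -1.4104
  grad(y) = -6.1038, v = y - alpha*grad = -1.1998
  prox(v) = soft_thresh(-1.1998, 0.0728) = -1.127
f(x_3) = 5*(-1.127)^2 + 8*(-1.127) + 2.11*|-1.127| = -0.2874


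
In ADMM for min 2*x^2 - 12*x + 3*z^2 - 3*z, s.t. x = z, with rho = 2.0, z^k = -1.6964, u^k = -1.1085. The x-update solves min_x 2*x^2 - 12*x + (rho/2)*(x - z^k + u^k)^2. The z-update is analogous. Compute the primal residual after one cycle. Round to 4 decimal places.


ADMM iteration with rho = 2.0, z^k = -1.6964, u^k = -1.1085
Step 1: x-update.
Minimize 2*x^2 - 12*x + (2.0/2)*(x + 1.6964 - 1.1085)^2
FOC: (2*2 + 2.0)*x = 12 + 2.0*(-1.6964 + 1.1085)
x^{k+1} = 1.804
Step 2: z-update.
Minimize 3*z^2 - 3*z + (2.0/2)*(1.804 - z - 1.1085)^2
FOC: (2*3 + 2.0)*z = 3 + 2.0*(1.804 - 1.1085)
z^{k+1} = 0.5489
Step 3: u-update.
u^{k+1} = -1.1085 + 1.804 - 0.5489 = 0.1467
Step 4: Primal residual = |1.804 - 0.5489| = 1.2552


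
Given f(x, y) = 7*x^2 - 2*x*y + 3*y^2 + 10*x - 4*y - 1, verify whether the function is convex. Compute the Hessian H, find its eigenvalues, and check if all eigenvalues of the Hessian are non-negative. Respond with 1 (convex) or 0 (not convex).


The Hessian of f(x,y) = 7*x^2 - 2*x*y + 3*y^2 + 10*x - 4*y - 1 is:
H = [[14, -2], [-2, 6]]
Trace = 14 + 6 = 20
Determinant = 14*6 - (-2)^2 = 80
Discriminant = (20)^2 - 4*80 = 80.0
Eigenvalues: lambda_1 = 5.5279, lambda_2 = 14.4721
The function is convex.

1


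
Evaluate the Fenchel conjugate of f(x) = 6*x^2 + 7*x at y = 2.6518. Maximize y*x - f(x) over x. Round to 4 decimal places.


f*(y) = sup_x {y*x - a*x^2 - b*x} = sup_x {(y-b)*x - a*x^2}
FOC: (y - b) - 2a*x = 0 => x* = (y - b)/(2a)
x* = (2.6518 - 7)/(2*6) = -0.3624
f*(2.6518) = (y-b)^2/(4a) = (2.6518 - 7)^2/(4*6)
= 18.9068/24 = 0.7878


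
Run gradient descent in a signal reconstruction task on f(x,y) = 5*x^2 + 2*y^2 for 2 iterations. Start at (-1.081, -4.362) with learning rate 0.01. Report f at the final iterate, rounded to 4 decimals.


Gradient descent on f(x,y) = 5*x^2 + 2*y^2.
Starting point: (-1.081, -4.362), alpha = 0.01
Step 1: grad_x = 2*5*-1.081 = -10.81, grad_y = 2*2*-4.362 = -17.448
  x_1 = -1.081 - 0.01*-10.81 = -0.9729
  y_1 = -4.362 - 0.01*-17.448 = -4.1875
Step 2: grad_x = 2*5*-0.9729 = -9.729, grad_y = 2*2*-4.1875 = -16.7501
  x_2 = -0.9729 - 0.01*-9.729 = -0.8756
  y_2 = -4.1875 - 0.01*-16.7501 = -4.02
f(-0.8756, -4.02) = 5*(-0.8756)^2 + 2*(-4.02)^2 = 36.1546


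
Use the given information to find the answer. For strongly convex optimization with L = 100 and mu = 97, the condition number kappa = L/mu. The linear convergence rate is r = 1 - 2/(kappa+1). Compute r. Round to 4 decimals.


Step 1: Compute the condition number.
kappa = L/mu = 100/97 = 1.0309
Step 2: Compute the convergence rate.
r = 1 - 2/(kappa + 1) = 1 - 2*mu/(L + mu) = (L - mu)/(L + mu) = 3/197 = 0.0152


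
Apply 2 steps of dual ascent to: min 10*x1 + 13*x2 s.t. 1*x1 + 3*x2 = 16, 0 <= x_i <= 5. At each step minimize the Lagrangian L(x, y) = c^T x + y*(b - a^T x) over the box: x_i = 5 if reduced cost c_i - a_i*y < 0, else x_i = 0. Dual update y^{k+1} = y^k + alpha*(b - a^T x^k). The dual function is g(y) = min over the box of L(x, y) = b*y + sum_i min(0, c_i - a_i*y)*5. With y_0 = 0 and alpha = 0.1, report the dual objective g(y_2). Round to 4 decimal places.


Dual ascent for LP: min 10*x1 + 13*x2, 1*x1 + 3*x2 = 16, 0 <= x_i <= 5
Step 1: y^k = 0.0, reduced costs: (10.0, 13.0)
  x^k = (0.0, 0.0), subgradient = b - a^T x = 16.0
  y^{k+1} = 0.0 + 0.1*16.0 = 1.6
Step 2: y^k = 1.6, reduced costs: (8.4, 8.2)
  x^k = (0.0, 0.0), subgradient = b - a^T x = 16.0
  y^{k+1} = 1.6 + 0.1*16.0 = 3.2
Dual objective at y_2 = 3.2: reduced costs (6.8, 3.4), box minimizer x = (0.0, 0.0)
g(y_2) = b*y + (c1 - a1*y)*x1 + (c2 - a2*y)*x2 = 16*3.2 + 6.8*0.0 + 3.4*0.0 = 51.2 + 0.0 + 0.0 = 51.2


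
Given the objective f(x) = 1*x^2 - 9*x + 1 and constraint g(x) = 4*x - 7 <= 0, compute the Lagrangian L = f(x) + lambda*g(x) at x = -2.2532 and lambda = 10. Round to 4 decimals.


Step 1: Evaluate f(x).
f(-2.2532) = 1*(-2.2532)^2 - 9*(-2.2532) + 1 = 26.3557
Step 2: Evaluate g(x).
g(-2.2532) = 4*-2.2532 - 7 = -16.0128
Step 3: Compute Lagrangian.
L = 26.3557 + 10*-16.0128 = -133.7723


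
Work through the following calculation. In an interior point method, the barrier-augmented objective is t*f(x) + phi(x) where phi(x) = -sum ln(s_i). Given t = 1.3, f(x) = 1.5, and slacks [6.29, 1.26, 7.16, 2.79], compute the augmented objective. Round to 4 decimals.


Step 1: Compute log-barrier.
ln values: [1.839, 0.2311, 1.9685, 1.026]
phi = -(1.839 + 0.2311 + 1.9685 + 1.026) = -5.0646
Step 2: Compute augmented objective.
t*f(x) = 1.3*1.5 = 1.95
Total = 1.95 - 5.0646 = -3.1146


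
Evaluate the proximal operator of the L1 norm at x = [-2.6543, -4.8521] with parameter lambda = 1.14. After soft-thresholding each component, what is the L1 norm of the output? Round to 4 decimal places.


Soft-thresholding with lambda = 1.14:
prox(-2.6543) = sign(-2.6543)*max(|-2.6543| - 1.14, 0) = -1.5143
prox(-4.8521) = sign(-4.8521)*max(|-4.8521| - 1.14, 0) = -3.7121
prox(x) = [-1.5143, -3.7121]
||prox(x)||_1 = 1.5143 + 3.7121 = 5.2264


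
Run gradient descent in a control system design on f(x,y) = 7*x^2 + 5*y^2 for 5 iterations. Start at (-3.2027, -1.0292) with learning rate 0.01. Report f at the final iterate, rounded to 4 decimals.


Gradient descent on f(x,y) = 7*x^2 + 5*y^2.
Starting point: (-3.2027, -1.0292), alpha = 0.01
Step 1: grad_x = 2*7*-3.2027 = -44.8378, grad_y = 2*5*-1.0292 = -10.292
  x_1 = -3.2027 - 0.01*-44.8378 = -2.7543
  y_1 = -1.0292 - 0.01*-10.292 = -0.9263
Step 2: grad_x = 2*7*-2.7543 = -38.5605, grad_y = 2*5*-0.9263 = -9.2628
  x_2 = -2.7543 - 0.01*-38.5605 = -2.3687
  y_2 = -0.9263 - 0.01*-9.2628 = -0.8337
Step 3: grad_x = 2*7*-2.3687 = -33.162, grad_y = 2*5*-0.8337 = -8.3365
  x_3 = -2.3687 - 0.01*-33.162 = -2.0371
  y_3 = -0.8337 - 0.01*-8.3365 = -0.7503
Step 4: grad_x = 2*7*-2.0371 = -28.5194, grad_y = 2*5*-0.7503 = -7.5029
  x_4 = -2.0371 - 0.01*-28.5194 = -1.7519
  y_4 = -0.7503 - 0.01*-7.5029 = -0.6753
Step 5: grad_x = 2*7*-1.7519 = -24.5266, grad_y = 2*5*-0.6753 = -6.7526
  x_5 = -1.7519 - 0.01*-24.5266 = -1.5066
  y_5 = -0.6753 - 0.01*-6.7526 = -0.6077
f(-1.5066, -0.6077) = 7*(-1.5066)^2 + 5*(-0.6077)^2 = 17.7364


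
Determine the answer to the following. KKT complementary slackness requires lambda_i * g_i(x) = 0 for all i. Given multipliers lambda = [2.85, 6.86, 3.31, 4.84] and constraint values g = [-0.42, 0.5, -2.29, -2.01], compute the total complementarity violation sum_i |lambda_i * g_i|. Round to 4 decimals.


KKT complementary slackness check:
lambda_1 * g_1 = 2.85 * -0.42 = -1.197
lambda_2 * g_2 = 6.86 * 0.5 = 3.43
lambda_3 * g_3 = 3.31 * -2.29 = -7.5799
lambda_4 * g_4 = 4.84 * -2.01 = -9.7284
Total violation = 1.197 + 3.43 + 7.5799 + 9.7284 = 21.9353


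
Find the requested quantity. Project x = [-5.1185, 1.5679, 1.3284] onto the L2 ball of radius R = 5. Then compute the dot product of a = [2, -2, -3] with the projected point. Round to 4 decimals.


Step 1: Compute ||x|| (intermediates to 6 decimals).
||x|| = sqrt((-5.1185)^2 + 1.5679^2 + 1.3284^2) = 5.515614
Step 2: Project.
Since ||x|| > R, scale = R/||x|| = 5/5.515614 = 0.906517, proj(x) = scale * x
proj(x) = [-4.640007, 1.421328, 1.204217]
Step 3: Dot product.
a^T * proj(x) = 2*(-4.640007) - 2*1.421328 - 3*1.204217 = -15.7353


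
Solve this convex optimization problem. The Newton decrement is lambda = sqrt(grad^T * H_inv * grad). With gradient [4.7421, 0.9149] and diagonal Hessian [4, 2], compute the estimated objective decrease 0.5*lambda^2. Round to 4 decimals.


Step 1: H is diagonal, so H^(-1) * g = [1.1855, 0.4575].
Step 2: g^T H^(-1) g = sum_i g_i^2 / H_ii
  = (4.7421)^2/4 + (0.9149)^2/2
  = 5.6219 + 0.4185 = 6.0404
Step 3: Objective decrease = 0.5 * g^T H^(-1) g = 3.0202


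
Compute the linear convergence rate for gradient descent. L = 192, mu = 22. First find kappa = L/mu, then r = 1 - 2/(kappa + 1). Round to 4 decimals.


Step 1: Compute the condition number.
kappa = L/mu = 192/22 = 8.7273
Step 2: Compute the convergence rate.
r = 1 - 2/(kappa + 1) = 1 - 2*mu/(L + mu) = (L - mu)/(L + mu) = 170/214 = 0.7944


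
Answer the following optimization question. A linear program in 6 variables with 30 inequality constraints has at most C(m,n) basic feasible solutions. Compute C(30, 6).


Each vertex corresponds to some choice of n active constraints out of m, so the number of vertices is at most C(m, n) = m! / (n!(m-n)!).
m = 30, n = 6
Numerator: 30 * 29 * 28 * 27 * 26 * 25
Denominator: 6! = 720
C(30, 6) = 593775


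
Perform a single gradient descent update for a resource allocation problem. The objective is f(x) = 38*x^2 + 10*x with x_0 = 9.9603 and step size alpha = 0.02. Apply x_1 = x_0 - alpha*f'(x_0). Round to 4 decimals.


We compute the gradient at x_0 and apply the update.
f'(x) = 76*x + 10
f'(9.9603) = 76*9.9603 + 10 = 766.9828
x_1 = 9.9603 - 0.02*766.9828 = -5.3794


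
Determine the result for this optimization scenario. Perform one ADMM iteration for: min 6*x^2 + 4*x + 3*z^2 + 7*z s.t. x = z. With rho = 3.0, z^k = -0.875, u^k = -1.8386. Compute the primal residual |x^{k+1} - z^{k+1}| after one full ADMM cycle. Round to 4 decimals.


ADMM iteration with rho = 3.0, z^k = -0.875, u^k = -1.8386
Step 1: x-update.
Minimize 6*x^2 + 4*x + (3.0/2)*(x + 0.875 - 1.8386)^2
FOC: (2*6 + 3.0)*x = -4 + 3.0*(-0.875 + 1.8386)
x^{k+1} = -0.0739
Step 2: z-update.
Minimize 3*z^2 + 7*z + (3.0/2)*(-0.0739 - z - 1.8386)^2
FOC: (2*3 + 3.0)*z = -7 + 3.0*(-0.0739 - 1.8386)
z^{k+1} = -1.4153
Step 3: u-update.
u^{k+1} = -1.8386 - 0.0739 + 1.4153 = -0.4973
Step 4: Primal residual = |-0.0739 + 1.4153| = 1.3413


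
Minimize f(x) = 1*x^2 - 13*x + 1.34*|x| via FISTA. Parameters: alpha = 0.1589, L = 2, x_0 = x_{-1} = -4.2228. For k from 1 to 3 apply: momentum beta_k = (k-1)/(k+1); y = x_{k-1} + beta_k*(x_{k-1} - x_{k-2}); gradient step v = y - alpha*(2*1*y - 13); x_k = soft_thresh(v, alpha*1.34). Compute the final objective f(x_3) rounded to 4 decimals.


FISTA on f(x) = 1*x^2 - 13*x + 1.34*|x|
L = 2, alpha = 0.1589
Iteration 1: beta = 0.0, y = -4.2228 + 0.0*(-4.2228 + 4.2228) = -4.2228
  grad(y) = -21.4456, v = y - alpha*grad = -0.8151
  prox(v) = soft_thresh(-0.8151, 0.2129) = -0.6022
Iteration 2: beta = 0.3333, y = -0.6022 + 0.3333*(-0.6022 + 4.2228) = 0.6047
  grad(y) = -11.7906, v = y - alpha*grad = 2.4782
  prox(v) = soft_thresh(2.4782, 0.2129) = 2.2653
Iteration 3: beta = 0.5, y = 2.2653 + 0.5*(2.2653 + 0.6022) = 3.699
  grad(y) = -5.6019, v = y - alpha*grad = 4.5892
  prox(v) = soft_thresh(4.5892, 0.2129) = 4.3763
f(x_3) = 1*4.3763^2 - 13*4.3763 + 1.34*|4.3763| = -31.8755


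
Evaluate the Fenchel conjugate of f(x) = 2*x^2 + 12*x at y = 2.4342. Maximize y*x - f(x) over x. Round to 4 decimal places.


f*(y) = sup_x {y*x - a*x^2 - b*x} = sup_x {(y-b)*x - a*x^2}
FOC: (y - b) - 2a*x = 0 => x* = (y - b)/(2a)
x* = (2.4342 - 12)/(2*2) = -2.3915
f*(2.4342) = (y-b)^2/(4a) = (2.4342 - 12)^2/(4*2)
= 91.5045/8 = 11.4381


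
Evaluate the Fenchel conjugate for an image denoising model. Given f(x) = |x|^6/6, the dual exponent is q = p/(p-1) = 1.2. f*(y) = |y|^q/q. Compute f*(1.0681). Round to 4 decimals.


The conjugate exponent q satisfies 1/p + 1/q = 1.
p = 6, so q = 6/(6 - 1) = 1.2
|y|^q = 1.0681^1.2 = 1.0823
f*(1.0681) = 1.0823 / 1.2 = 0.9019
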